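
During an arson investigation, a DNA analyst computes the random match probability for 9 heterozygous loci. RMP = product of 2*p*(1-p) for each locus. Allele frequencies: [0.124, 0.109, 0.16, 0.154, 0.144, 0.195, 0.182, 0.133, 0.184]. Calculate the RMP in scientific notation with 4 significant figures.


Computing RMP for 9 loci:
Locus 1: 2 * 0.124 * 0.876 = 0.217248
Locus 2: 2 * 0.109 * 0.891 = 0.194238
Locus 3: 2 * 0.16 * 0.84 = 0.2688
Locus 4: 2 * 0.154 * 0.846 = 0.260568
Locus 5: 2 * 0.144 * 0.856 = 0.246528
Locus 6: 2 * 0.195 * 0.805 = 0.31395
Locus 7: 2 * 0.182 * 0.818 = 0.297752
Locus 8: 2 * 0.133 * 0.867 = 0.230622
Locus 9: 2 * 0.184 * 0.816 = 0.300288
RMP = 4.717e-06

4.717e-06


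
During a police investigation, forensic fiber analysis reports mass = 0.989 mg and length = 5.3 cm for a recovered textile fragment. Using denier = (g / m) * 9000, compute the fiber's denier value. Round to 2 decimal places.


Denier calculation:
Mass in grams = 0.989 mg / 1000 = 0.000989 g
Length in meters = 5.3 cm / 100 = 0.053 m
Linear density = mass / length = 0.000989 / 0.053 = 0.01866038 g/m
Denier = (g/m) * 9000 = 0.01866038 * 9000 = 167.94

167.94


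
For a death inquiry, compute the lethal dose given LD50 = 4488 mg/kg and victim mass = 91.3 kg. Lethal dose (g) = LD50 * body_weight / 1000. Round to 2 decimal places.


Lethal dose calculation:
Lethal dose = LD50 * body_weight / 1000
= 4488 * 91.3 / 1000
= 409754.4 / 1000
= 409.75 g

409.75


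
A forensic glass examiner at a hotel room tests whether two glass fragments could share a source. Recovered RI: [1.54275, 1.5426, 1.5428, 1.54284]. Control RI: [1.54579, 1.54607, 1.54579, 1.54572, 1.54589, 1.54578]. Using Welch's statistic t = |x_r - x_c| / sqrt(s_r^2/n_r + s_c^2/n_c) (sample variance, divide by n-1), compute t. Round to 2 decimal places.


Welch's t-criterion for glass RI comparison:
Recovered mean = sum / n_r = 6.17099 / 4 = 1.5427475
Control mean = sum / n_c = 9.27504 / 6 = 1.54584
Recovered sample variance s_r^2 = 1.1025e-08
Control sample variance s_c^2 = 1.568e-08
Welch SE (unpooled) = sqrt(s_r^2/n_r + s_c^2/n_c) = sqrt(2.75625e-09 + 2.61333e-09) = sqrt(5.36958e-09) = 7.32774e-05
|mean_r - mean_c| = 0.0030925
t = 0.0030925 / 7.32774e-05 = 42.20

42.20


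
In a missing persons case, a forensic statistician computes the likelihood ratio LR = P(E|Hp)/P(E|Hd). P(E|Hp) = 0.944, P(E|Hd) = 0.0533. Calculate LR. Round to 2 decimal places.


Likelihood ratio calculation:
LR = P(E|Hp) / P(E|Hd)
LR = 0.944 / 0.0533
LR = 17.71

17.71


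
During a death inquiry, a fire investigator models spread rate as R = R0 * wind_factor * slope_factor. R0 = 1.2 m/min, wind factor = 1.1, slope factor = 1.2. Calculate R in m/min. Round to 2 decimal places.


Fire spread rate calculation:
R = R0 * wind_factor * slope_factor
= 1.2 * 1.1 * 1.2
= 1.32 * 1.2
= 1.58 m/min

1.58


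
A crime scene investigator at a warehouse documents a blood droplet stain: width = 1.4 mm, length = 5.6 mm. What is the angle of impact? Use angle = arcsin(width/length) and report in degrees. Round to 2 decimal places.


Blood spatter impact angle calculation:
width / length = 1.4 / 5.6 = 0.25
angle = arcsin(0.25)
angle = 14.48 degrees

14.48


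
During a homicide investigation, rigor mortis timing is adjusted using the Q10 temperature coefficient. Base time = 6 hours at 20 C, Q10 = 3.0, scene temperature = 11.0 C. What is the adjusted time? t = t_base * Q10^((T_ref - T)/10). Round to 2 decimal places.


Rigor mortis time adjustment:
Exponent = (T_ref - T_actual) / 10 = (20 - 11.0) / 10 = 0.9
Q10 factor = 3.0^0.9 = 2.68788
t_adjusted = 6 * 2.68788 = 16.13 hours

16.13


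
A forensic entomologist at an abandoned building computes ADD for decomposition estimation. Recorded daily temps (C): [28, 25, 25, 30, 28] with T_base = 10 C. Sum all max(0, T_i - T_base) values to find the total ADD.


Computing ADD day by day:
Day 1: max(0, 28 - 10) = 18
Day 2: max(0, 25 - 10) = 15
Day 3: max(0, 25 - 10) = 15
Day 4: max(0, 30 - 10) = 20
Day 5: max(0, 28 - 10) = 18
Total ADD = 86

86


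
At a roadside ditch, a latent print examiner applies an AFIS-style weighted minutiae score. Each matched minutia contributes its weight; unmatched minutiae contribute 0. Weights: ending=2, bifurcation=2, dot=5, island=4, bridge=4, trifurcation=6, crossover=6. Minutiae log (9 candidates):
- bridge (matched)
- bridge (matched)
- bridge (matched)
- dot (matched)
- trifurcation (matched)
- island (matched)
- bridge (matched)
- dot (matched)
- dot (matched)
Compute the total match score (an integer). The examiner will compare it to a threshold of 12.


Weighted minutiae match score:
  bridge: matched, +4 (running total 4)
  bridge: matched, +4 (running total 8)
  bridge: matched, +4 (running total 12)
  dot: matched, +5 (running total 17)
  trifurcation: matched, +6 (running total 23)
  island: matched, +4 (running total 27)
  bridge: matched, +4 (running total 31)
  dot: matched, +5 (running total 36)
  dot: matched, +5 (running total 41)
Total score = 41
Threshold = 12; verdict = identification

41


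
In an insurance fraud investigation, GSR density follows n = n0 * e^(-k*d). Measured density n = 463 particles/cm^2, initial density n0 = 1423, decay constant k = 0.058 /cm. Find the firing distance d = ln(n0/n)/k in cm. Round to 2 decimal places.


GSR distance calculation:
n0/n = 1423 / 463 = 3.073434
ln(n0/n) = 1.122796
d = 1.122796 / 0.058 = 19.36 cm

19.36


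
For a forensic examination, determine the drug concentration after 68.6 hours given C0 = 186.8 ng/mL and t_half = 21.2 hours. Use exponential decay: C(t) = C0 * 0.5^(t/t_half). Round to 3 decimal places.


Drug concentration decay:
Number of half-lives = t / t_half = 68.6 / 21.2 = 3.235849
Decay factor = 0.5^3.235849 = 0.10614814
C(t) = 186.8 * 0.10614814 = 19.828 ng/mL

19.828


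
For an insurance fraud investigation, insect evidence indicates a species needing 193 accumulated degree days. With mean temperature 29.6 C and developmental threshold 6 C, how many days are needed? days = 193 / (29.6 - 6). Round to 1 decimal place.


Insect development time:
Effective temperature = avg_temp - T_base = 29.6 - 6 = 23.6 C
Days = ADD / effective_temp = 193 / 23.6 = 8.2 days

8.2


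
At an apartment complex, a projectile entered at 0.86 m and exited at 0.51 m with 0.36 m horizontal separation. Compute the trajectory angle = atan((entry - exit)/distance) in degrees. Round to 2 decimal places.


Bullet trajectory angle:
Height difference = 0.86 - 0.51 = 0.35 m
angle = atan(0.35 / 0.36)
angle = atan(0.972222)
angle = 44.19 degrees

44.19


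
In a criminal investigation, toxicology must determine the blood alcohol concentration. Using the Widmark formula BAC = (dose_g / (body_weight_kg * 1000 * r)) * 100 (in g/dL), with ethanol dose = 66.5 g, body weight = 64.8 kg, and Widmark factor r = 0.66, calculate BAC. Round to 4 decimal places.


Applying the Widmark formula:
BAC = (dose_g / (body_wt * 1000 * r)) * 100
Denominator = 64.8 * 1000 * 0.66 = 42768
BAC = (66.5 / 42768) * 100
BAC = 0.1555 g/dL

0.1555


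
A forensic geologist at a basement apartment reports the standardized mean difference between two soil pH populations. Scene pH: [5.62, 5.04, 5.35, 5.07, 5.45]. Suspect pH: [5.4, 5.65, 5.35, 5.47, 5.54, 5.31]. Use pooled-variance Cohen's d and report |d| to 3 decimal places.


Pooled-variance Cohen's d for soil pH comparison:
Scene mean = 26.53 / 5 = 5.306
Suspect mean = 32.72 / 6 = 5.453333
Scene sample variance s_s^2 = 0.06193
Suspect sample variance s_c^2 = 0.016107
Pooled variance = ((n_s-1)*s_s^2 + (n_c-1)*s_c^2) / (n_s + n_c - 2) = 0.036473
Pooled SD = sqrt(0.036473) = 0.190979
Mean difference = -0.147333
|d| = |-0.147333| / 0.190979 = 0.771

0.771


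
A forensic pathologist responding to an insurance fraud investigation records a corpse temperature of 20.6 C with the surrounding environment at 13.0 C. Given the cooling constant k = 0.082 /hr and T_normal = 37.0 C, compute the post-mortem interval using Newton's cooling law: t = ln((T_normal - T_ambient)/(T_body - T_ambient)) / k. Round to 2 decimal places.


Using Newton's law of cooling:
t = ln((T_normal - T_ambient) / (T_body - T_ambient)) / k
T_normal - T_ambient = 24.0
T_body - T_ambient = 7.6
Ratio = 3.157895
ln(ratio) = 1.149906
t = 1.149906 / 0.082 = 14.02 hours

14.02


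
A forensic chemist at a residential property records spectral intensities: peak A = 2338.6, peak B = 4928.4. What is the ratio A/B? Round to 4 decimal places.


Spectral peak ratio:
Peak A = 2338.6 counts
Peak B = 4928.4 counts
Ratio = 2338.6 / 4928.4 = 0.4745

0.4745


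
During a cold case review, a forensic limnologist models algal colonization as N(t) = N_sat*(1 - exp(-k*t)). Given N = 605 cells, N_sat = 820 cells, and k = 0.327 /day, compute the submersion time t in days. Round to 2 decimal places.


PMSI from diatom colonization curve:
N / N_sat = 605 / 820 = 0.737805
1 - N/N_sat = 0.262195
ln(1 - N/N_sat) = -1.338667
t = -ln(1 - N/N_sat) / k = -(-1.338667) / 0.327 = 4.09 days

4.09


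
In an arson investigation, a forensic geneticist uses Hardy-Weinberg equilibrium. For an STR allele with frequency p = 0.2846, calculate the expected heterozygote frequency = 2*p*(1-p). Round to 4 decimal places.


Hardy-Weinberg heterozygote frequency:
q = 1 - p = 1 - 0.2846 = 0.7154
2pq = 2 * 0.2846 * 0.7154 = 0.4072

0.4072


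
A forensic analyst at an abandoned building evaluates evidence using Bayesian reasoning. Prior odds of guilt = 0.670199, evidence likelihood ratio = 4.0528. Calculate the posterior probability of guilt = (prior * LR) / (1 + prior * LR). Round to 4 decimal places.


Bayesian evidence evaluation:
Posterior odds = prior_odds * LR = 0.670199 * 4.0528 = 2.716183
Posterior probability = posterior_odds / (1 + posterior_odds)
= 2.716183 / (1 + 2.716183)
= 2.716183 / 3.716183
= 0.7309

0.7309


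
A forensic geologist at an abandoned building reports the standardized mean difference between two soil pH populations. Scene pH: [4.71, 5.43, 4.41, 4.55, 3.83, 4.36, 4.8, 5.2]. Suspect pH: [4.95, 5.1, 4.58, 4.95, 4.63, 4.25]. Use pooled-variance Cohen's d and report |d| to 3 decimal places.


Pooled-variance Cohen's d for soil pH comparison:
Scene mean = 37.29 / 8 = 4.66125
Suspect mean = 28.46 / 6 = 4.743333
Scene sample variance s_s^2 = 0.251441
Suspect sample variance s_c^2 = 0.099107
Pooled variance = ((n_s-1)*s_s^2 + (n_c-1)*s_c^2) / (n_s + n_c - 2) = 0.187968
Pooled SD = sqrt(0.187968) = 0.433553
Mean difference = -0.082083
|d| = |-0.082083| / 0.433553 = 0.189

0.189


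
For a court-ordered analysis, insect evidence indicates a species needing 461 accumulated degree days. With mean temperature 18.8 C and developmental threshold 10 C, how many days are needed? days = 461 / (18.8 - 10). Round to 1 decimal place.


Insect development time:
Effective temperature = avg_temp - T_base = 18.8 - 10 = 8.8 C
Days = ADD / effective_temp = 461 / 8.8 = 52.4 days

52.4


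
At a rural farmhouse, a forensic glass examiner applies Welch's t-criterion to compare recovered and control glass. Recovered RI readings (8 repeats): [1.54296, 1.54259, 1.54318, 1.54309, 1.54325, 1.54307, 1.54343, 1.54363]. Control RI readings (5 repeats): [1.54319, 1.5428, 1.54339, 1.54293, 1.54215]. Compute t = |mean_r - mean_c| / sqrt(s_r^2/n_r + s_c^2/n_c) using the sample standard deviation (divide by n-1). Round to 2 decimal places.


Welch's t-criterion for glass RI comparison:
Recovered mean = sum / n_r = 12.3452 / 8 = 1.54315
Control mean = sum / n_c = 7.71446 / 5 = 1.542892
Recovered sample variance s_r^2 = 9.70571e-08
Control sample variance s_c^2 = 2.2432e-07
Welch SE (unpooled) = sqrt(s_r^2/n_r + s_c^2/n_c) = sqrt(1.21321e-08 + 4.4864e-08) = sqrt(5.69961e-08) = 0.000238739
|mean_r - mean_c| = 0.000258
t = 0.000258 / 0.000238739 = 1.08

1.08


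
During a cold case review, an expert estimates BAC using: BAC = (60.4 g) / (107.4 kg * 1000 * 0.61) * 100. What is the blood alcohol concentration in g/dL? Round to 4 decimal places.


Applying the Widmark formula:
BAC = (dose_g / (body_wt * 1000 * r)) * 100
Denominator = 107.4 * 1000 * 0.61 = 65514
BAC = (60.4 / 65514) * 100
BAC = 0.0922 g/dL

0.0922


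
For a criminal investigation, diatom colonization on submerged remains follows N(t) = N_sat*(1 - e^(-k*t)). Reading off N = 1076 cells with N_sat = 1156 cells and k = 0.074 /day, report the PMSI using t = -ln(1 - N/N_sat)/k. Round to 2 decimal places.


PMSI from diatom colonization curve:
N / N_sat = 1076 / 1156 = 0.930796
1 - N/N_sat = 0.069204
ln(1 - N/N_sat) = -2.670697
t = -ln(1 - N/N_sat) / k = -(-2.670697) / 0.074 = 36.09 days

36.09


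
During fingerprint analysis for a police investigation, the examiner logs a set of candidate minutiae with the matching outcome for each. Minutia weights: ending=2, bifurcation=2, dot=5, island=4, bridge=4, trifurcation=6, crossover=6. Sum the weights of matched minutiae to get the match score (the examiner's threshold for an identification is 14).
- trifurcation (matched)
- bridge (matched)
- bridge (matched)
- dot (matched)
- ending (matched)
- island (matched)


Weighted minutiae match score:
  trifurcation: matched, +6 (running total 6)
  bridge: matched, +4 (running total 10)
  bridge: matched, +4 (running total 14)
  dot: matched, +5 (running total 19)
  ending: matched, +2 (running total 21)
  island: matched, +4 (running total 25)
Total score = 25
Threshold = 14; verdict = identification

25


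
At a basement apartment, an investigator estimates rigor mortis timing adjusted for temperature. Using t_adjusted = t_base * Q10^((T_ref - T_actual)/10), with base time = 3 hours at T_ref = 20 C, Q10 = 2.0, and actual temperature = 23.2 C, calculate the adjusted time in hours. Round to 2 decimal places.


Rigor mortis time adjustment:
Exponent = (T_ref - T_actual) / 10 = (20 - 23.2) / 10 = -0.32
Q10 factor = 2.0^-0.32 = 0.80107
t_adjusted = 3 * 0.80107 = 2.40 hours

2.40


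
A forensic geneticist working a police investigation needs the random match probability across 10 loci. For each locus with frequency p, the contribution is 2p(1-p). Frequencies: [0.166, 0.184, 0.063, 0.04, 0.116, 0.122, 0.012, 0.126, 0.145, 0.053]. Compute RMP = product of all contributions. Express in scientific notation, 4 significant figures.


Computing RMP for 10 loci:
Locus 1: 2 * 0.166 * 0.834 = 0.276888
Locus 2: 2 * 0.184 * 0.816 = 0.300288
Locus 3: 2 * 0.063 * 0.937 = 0.118062
Locus 4: 2 * 0.04 * 0.96 = 0.0768
Locus 5: 2 * 0.116 * 0.884 = 0.205088
Locus 6: 2 * 0.122 * 0.878 = 0.214232
Locus 7: 2 * 0.012 * 0.988 = 0.023712
Locus 8: 2 * 0.126 * 0.874 = 0.220248
Locus 9: 2 * 0.145 * 0.855 = 0.24795
Locus 10: 2 * 0.053 * 0.947 = 0.100382
RMP = 4.306e-09

4.306e-09


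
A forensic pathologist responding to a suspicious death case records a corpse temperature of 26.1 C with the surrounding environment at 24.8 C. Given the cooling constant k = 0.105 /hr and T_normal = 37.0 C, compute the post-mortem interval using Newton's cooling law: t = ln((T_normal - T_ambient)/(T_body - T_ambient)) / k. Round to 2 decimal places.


Using Newton's law of cooling:
t = ln((T_normal - T_ambient) / (T_body - T_ambient)) / k
T_normal - T_ambient = 12.2
T_body - T_ambient = 1.3
Ratio = 9.384615
ln(ratio) = 2.239072
t = 2.239072 / 0.105 = 21.32 hours

21.32


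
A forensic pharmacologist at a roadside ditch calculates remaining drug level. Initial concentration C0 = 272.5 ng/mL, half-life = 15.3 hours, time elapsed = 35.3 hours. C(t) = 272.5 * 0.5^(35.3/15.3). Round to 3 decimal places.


Drug concentration decay:
Number of half-lives = t / t_half = 35.3 / 15.3 = 2.30719
Decay factor = 0.5^2.30719 = 0.20205361
C(t) = 272.5 * 0.20205361 = 55.060 ng/mL

55.060


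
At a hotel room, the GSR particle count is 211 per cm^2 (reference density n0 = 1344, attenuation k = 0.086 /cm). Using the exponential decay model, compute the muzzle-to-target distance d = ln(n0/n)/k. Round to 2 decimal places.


GSR distance calculation:
n0/n = 1344 / 211 = 6.369668
ln(n0/n) = 1.851547
d = 1.851547 / 0.086 = 21.53 cm

21.53


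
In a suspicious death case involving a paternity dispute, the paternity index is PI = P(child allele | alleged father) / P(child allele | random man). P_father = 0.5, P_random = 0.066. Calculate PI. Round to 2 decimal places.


Paternity Index calculation:
PI = P(allele|father) / P(allele|random)
PI = 0.5 / 0.066
PI = 7.58

7.58


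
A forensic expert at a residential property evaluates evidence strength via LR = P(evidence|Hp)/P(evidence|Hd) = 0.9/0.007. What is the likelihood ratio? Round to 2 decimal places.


Likelihood ratio calculation:
LR = P(E|Hp) / P(E|Hd)
LR = 0.9 / 0.007
LR = 128.57

128.57


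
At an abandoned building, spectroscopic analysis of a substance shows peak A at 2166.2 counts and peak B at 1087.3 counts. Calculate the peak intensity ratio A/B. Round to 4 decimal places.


Spectral peak ratio:
Peak A = 2166.2 counts
Peak B = 1087.3 counts
Ratio = 2166.2 / 1087.3 = 1.9923

1.9923


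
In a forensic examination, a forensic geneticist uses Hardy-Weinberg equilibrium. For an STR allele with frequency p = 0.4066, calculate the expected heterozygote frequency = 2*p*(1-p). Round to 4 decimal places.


Hardy-Weinberg heterozygote frequency:
q = 1 - p = 1 - 0.4066 = 0.5934
2pq = 2 * 0.4066 * 0.5934 = 0.4826

0.4826


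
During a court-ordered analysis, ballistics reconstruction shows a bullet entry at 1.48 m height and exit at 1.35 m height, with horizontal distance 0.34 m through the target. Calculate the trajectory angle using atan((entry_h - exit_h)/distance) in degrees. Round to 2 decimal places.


Bullet trajectory angle:
Height difference = 1.48 - 1.35 = 0.13 m
angle = atan(0.13 / 0.34)
angle = atan(0.382353)
angle = 20.92 degrees

20.92


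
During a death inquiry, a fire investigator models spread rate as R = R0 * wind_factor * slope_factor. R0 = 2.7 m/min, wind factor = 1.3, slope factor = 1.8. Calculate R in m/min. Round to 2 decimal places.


Fire spread rate calculation:
R = R0 * wind_factor * slope_factor
= 2.7 * 1.3 * 1.8
= 3.51 * 1.8
= 6.32 m/min

6.32


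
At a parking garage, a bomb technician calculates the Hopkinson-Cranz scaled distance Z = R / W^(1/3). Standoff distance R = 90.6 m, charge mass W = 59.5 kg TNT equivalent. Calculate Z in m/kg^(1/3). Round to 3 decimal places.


Scaled distance calculation:
W^(1/3) = 59.5^(1/3) = 3.903963
Z = R / W^(1/3) = 90.6 / 3.903963
Z = 23.207 m/kg^(1/3)

23.207


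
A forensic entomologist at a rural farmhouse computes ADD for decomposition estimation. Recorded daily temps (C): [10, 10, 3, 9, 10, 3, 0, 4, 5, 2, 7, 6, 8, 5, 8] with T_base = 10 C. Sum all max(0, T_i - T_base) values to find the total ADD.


Computing ADD day by day:
Day 1: max(0, 10 - 10) = 0
Day 2: max(0, 10 - 10) = 0
Day 3: max(0, 3 - 10) = 0
Day 4: max(0, 9 - 10) = 0
Day 5: max(0, 10 - 10) = 0
Day 6: max(0, 3 - 10) = 0
Day 7: max(0, 0 - 10) = 0
Day 8: max(0, 4 - 10) = 0
Day 9: max(0, 5 - 10) = 0
Day 10: max(0, 2 - 10) = 0
Day 11: max(0, 7 - 10) = 0
Day 12: max(0, 6 - 10) = 0
Day 13: max(0, 8 - 10) = 0
Day 14: max(0, 5 - 10) = 0
Day 15: max(0, 8 - 10) = 0
Total ADD = 0

0


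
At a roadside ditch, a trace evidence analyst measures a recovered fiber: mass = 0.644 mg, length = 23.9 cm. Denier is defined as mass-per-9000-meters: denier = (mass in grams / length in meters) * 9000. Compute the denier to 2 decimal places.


Denier calculation:
Mass in grams = 0.644 mg / 1000 = 0.000644 g
Length in meters = 23.9 cm / 100 = 0.239 m
Linear density = mass / length = 0.000644 / 0.239 = 0.00269456 g/m
Denier = (g/m) * 9000 = 0.00269456 * 9000 = 24.25

24.25


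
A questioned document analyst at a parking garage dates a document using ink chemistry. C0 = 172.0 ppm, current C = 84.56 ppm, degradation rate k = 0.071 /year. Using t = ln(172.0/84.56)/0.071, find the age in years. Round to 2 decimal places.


Document age estimation:
C0/C = 172.0 / 84.56 = 2.034059
ln(C0/C) = 0.710033
t = 0.710033 / 0.071 = 10.00 years

10.00


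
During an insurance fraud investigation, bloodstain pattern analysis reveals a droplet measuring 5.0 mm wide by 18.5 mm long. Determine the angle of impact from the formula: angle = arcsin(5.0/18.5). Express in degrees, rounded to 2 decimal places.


Blood spatter impact angle calculation:
width / length = 5.0 / 18.5 = 0.27027
angle = arcsin(0.27027)
angle = 15.68 degrees

15.68


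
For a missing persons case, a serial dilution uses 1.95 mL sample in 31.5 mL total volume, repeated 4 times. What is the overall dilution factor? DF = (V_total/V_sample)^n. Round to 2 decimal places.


Dilution factor calculation:
Single dilution = V_total / V_sample = 31.5 / 1.95 ≈ 16.153846
Number of dilutions = 4
Total DF = (31.5 / 1.95)^4 (full precision, rounded at the end) = 68093.20

68093.20


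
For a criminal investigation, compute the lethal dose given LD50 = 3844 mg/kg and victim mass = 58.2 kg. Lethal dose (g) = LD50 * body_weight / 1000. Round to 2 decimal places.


Lethal dose calculation:
Lethal dose = LD50 * body_weight / 1000
= 3844 * 58.2 / 1000
= 223720.8 / 1000
= 223.72 g

223.72


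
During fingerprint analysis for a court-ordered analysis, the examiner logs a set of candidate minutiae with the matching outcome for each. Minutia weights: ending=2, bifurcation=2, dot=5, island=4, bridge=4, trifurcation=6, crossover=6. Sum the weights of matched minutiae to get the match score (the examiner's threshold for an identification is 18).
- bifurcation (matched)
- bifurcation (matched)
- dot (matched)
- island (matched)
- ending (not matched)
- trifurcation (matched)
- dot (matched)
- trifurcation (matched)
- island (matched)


Weighted minutiae match score:
  bifurcation: matched, +2 (running total 2)
  bifurcation: matched, +2 (running total 4)
  dot: matched, +5 (running total 9)
  island: matched, +4 (running total 13)
  ending: not matched, +0
  trifurcation: matched, +6 (running total 19)
  dot: matched, +5 (running total 24)
  trifurcation: matched, +6 (running total 30)
  island: matched, +4 (running total 34)
Total score = 34
Threshold = 18; verdict = identification

34


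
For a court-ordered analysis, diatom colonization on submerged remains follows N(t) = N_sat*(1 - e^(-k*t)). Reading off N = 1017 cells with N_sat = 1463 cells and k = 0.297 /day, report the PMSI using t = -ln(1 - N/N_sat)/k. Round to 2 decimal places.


PMSI from diatom colonization curve:
N / N_sat = 1017 / 1463 = 0.695147
1 - N/N_sat = 0.304853
ln(1 - N/N_sat) = -1.187926
t = -ln(1 - N/N_sat) / k = -(-1.187926) / 0.297 = 4.00 days

4.00


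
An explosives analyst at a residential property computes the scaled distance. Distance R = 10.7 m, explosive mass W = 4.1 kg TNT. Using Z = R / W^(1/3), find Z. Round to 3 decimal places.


Scaled distance calculation:
W^(1/3) = 4.1^(1/3) = 1.600521
Z = R / W^(1/3) = 10.7 / 1.600521
Z = 6.685 m/kg^(1/3)

6.685


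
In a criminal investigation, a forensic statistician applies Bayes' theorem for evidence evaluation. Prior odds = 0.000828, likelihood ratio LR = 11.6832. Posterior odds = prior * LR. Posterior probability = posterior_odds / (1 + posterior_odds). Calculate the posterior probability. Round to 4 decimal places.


Bayesian evidence evaluation:
Posterior odds = prior_odds * LR = 0.000828 * 11.6832 = 0.00967369
Posterior probability = posterior_odds / (1 + posterior_odds)
= 0.00967369 / (1 + 0.00967369)
= 0.00967369 / 1.00967369
= 0.0096

0.0096


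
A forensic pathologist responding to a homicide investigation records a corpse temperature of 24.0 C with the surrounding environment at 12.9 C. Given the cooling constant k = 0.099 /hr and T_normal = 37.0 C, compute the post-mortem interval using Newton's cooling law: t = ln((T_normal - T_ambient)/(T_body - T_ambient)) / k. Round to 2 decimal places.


Using Newton's law of cooling:
t = ln((T_normal - T_ambient) / (T_body - T_ambient)) / k
T_normal - T_ambient = 24.1
T_body - T_ambient = 11.1
Ratio = 2.171171
ln(ratio) = 0.775267
t = 0.775267 / 0.099 = 7.83 hours

7.83


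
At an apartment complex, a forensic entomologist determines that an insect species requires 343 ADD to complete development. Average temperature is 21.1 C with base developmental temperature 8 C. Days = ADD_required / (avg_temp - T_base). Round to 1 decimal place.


Insect development time:
Effective temperature = avg_temp - T_base = 21.1 - 8 = 13.1 C
Days = ADD / effective_temp = 343 / 13.1 = 26.2 days

26.2


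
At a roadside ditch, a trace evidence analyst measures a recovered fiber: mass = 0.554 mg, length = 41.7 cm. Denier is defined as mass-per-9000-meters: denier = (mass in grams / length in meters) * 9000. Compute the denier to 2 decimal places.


Denier calculation:
Mass in grams = 0.554 mg / 1000 = 0.000554 g
Length in meters = 41.7 cm / 100 = 0.417 m
Linear density = mass / length = 0.000554 / 0.417 = 0.00132854 g/m
Denier = (g/m) * 9000 = 0.00132854 * 9000 = 11.96

11.96


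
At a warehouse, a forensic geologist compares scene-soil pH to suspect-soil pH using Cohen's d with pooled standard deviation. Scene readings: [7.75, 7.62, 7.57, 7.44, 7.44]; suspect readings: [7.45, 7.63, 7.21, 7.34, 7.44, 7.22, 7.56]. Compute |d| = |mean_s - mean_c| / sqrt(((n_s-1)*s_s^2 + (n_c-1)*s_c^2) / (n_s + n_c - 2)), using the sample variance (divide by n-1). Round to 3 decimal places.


Pooled-variance Cohen's d for soil pH comparison:
Scene mean = 37.82 / 5 = 7.564
Suspect mean = 51.85 / 7 = 7.407143
Scene sample variance s_s^2 = 0.01713
Suspect sample variance s_c^2 = 0.025724
Pooled variance = ((n_s-1)*s_s^2 + (n_c-1)*s_c^2) / (n_s + n_c - 2) = 0.022286
Pooled SD = sqrt(0.022286) = 0.149285
Mean difference = 0.156857
|d| = |0.156857| / 0.149285 = 1.051

1.051


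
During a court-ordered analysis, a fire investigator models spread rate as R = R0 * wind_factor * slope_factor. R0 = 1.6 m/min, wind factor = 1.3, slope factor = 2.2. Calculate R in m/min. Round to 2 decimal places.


Fire spread rate calculation:
R = R0 * wind_factor * slope_factor
= 1.6 * 1.3 * 2.2
= 2.08 * 2.2
= 4.58 m/min

4.58


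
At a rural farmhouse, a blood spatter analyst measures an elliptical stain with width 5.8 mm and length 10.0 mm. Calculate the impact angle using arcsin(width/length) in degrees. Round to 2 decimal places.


Blood spatter impact angle calculation:
width / length = 5.8 / 10.0 = 0.58
angle = arcsin(0.58)
angle = 35.45 degrees

35.45


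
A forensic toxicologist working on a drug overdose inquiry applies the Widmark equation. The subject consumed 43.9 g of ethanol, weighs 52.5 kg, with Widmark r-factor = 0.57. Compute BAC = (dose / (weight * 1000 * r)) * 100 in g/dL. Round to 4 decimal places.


Applying the Widmark formula:
BAC = (dose_g / (body_wt * 1000 * r)) * 100
Denominator = 52.5 * 1000 * 0.57 = 29925
BAC = (43.9 / 29925) * 100
BAC = 0.1467 g/dL

0.1467


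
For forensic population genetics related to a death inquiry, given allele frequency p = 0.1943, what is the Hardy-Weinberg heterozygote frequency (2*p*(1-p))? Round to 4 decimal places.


Hardy-Weinberg heterozygote frequency:
q = 1 - p = 1 - 0.1943 = 0.8057
2pq = 2 * 0.1943 * 0.8057 = 0.3131

0.3131


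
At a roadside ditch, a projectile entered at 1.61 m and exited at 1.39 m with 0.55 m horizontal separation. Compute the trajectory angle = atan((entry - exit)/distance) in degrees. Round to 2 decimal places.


Bullet trajectory angle:
Height difference = 1.61 - 1.39 = 0.22 m
angle = atan(0.22 / 0.55)
angle = atan(0.4)
angle = 21.80 degrees

21.80


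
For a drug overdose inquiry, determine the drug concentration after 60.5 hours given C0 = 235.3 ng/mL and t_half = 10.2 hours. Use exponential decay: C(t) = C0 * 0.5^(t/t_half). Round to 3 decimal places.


Drug concentration decay:
Number of half-lives = t / t_half = 60.5 / 10.2 = 5.931373
Decay factor = 0.5^5.931373 = 0.01638622
C(t) = 235.3 * 0.01638622 = 3.856 ng/mL

3.856


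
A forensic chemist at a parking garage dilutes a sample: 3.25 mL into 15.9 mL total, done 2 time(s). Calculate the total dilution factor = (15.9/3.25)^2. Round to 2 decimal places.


Dilution factor calculation:
Single dilution = V_total / V_sample = 15.9 / 3.25 ≈ 4.892308
Number of dilutions = 2
Total DF = (15.9 / 3.25)^2 (full precision, rounded at the end) = 23.93

23.93


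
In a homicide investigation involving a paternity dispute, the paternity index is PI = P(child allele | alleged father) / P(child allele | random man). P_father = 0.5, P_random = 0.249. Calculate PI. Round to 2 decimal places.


Paternity Index calculation:
PI = P(allele|father) / P(allele|random)
PI = 0.5 / 0.249
PI = 2.01

2.01


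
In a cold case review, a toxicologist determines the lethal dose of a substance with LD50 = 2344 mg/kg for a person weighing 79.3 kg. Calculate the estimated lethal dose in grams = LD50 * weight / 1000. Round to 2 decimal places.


Lethal dose calculation:
Lethal dose = LD50 * body_weight / 1000
= 2344 * 79.3 / 1000
= 185879.2 / 1000
= 185.88 g

185.88


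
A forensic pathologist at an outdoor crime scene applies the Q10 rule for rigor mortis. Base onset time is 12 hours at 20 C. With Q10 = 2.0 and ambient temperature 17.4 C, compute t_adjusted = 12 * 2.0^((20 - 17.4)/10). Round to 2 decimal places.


Rigor mortis time adjustment:
Exponent = (T_ref - T_actual) / 10 = (20 - 17.4) / 10 = 0.26
Q10 factor = 2.0^0.26 = 1.19748
t_adjusted = 12 * 1.19748 = 14.37 hours

14.37


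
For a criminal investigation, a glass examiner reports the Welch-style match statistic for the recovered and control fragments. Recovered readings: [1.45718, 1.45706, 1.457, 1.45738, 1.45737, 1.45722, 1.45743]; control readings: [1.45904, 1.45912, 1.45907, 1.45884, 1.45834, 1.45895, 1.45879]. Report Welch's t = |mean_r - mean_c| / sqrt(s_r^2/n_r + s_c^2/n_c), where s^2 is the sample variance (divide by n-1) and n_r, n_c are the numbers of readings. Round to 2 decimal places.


Welch's t-criterion for glass RI comparison:
Recovered mean = sum / n_r = 10.20064 / 7 = 1.4572343
Control mean = sum / n_c = 10.21215 / 7 = 1.4588786
Recovered sample variance s_r^2 = 2.77286e-08
Control sample variance s_c^2 = 7.09143e-08
Welch SE (unpooled) = sqrt(s_r^2/n_r + s_c^2/n_c) = sqrt(3.96122e-09 + 1.01306e-08) = sqrt(1.40918e-08) = 0.000118709
|mean_r - mean_c| = 0.00164429
t = 0.00164429 / 0.000118709 = 13.85

13.85


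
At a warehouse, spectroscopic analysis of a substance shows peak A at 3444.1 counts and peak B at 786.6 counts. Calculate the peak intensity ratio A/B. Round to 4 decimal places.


Spectral peak ratio:
Peak A = 3444.1 counts
Peak B = 786.6 counts
Ratio = 3444.1 / 786.6 = 4.3785

4.3785


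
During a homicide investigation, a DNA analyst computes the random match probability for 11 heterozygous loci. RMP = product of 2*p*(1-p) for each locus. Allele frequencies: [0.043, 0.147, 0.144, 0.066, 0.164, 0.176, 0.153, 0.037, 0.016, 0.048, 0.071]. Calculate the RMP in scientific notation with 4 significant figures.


Computing RMP for 11 loci:
Locus 1: 2 * 0.043 * 0.957 = 0.082302
Locus 2: 2 * 0.147 * 0.853 = 0.250782
Locus 3: 2 * 0.144 * 0.856 = 0.246528
Locus 4: 2 * 0.066 * 0.934 = 0.123288
Locus 5: 2 * 0.164 * 0.836 = 0.274208
Locus 6: 2 * 0.176 * 0.824 = 0.290048
Locus 7: 2 * 0.153 * 0.847 = 0.259182
Locus 8: 2 * 0.037 * 0.963 = 0.071262
Locus 9: 2 * 0.016 * 0.984 = 0.031488
Locus 10: 2 * 0.048 * 0.952 = 0.091392
Locus 11: 2 * 0.071 * 0.929 = 0.131918
RMP = 3.498e-10

3.498e-10


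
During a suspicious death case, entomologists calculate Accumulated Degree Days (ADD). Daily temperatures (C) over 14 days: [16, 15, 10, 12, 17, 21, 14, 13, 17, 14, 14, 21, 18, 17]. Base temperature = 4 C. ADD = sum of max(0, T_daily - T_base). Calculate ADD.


Computing ADD day by day:
Day 1: max(0, 16 - 4) = 12
Day 2: max(0, 15 - 4) = 11
Day 3: max(0, 10 - 4) = 6
Day 4: max(0, 12 - 4) = 8
Day 5: max(0, 17 - 4) = 13
Day 6: max(0, 21 - 4) = 17
Day 7: max(0, 14 - 4) = 10
Day 8: max(0, 13 - 4) = 9
Day 9: max(0, 17 - 4) = 13
Day 10: max(0, 14 - 4) = 10
Day 11: max(0, 14 - 4) = 10
Day 12: max(0, 21 - 4) = 17
Day 13: max(0, 18 - 4) = 14
Day 14: max(0, 17 - 4) = 13
Total ADD = 163

163


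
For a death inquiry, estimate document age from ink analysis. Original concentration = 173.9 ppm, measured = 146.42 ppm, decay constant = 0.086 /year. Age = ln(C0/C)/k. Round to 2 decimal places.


Document age estimation:
C0/C = 173.9 / 146.42 = 1.187679
ln(C0/C) = 0.172001
t = 0.172001 / 0.086 = 2.00 years

2.00


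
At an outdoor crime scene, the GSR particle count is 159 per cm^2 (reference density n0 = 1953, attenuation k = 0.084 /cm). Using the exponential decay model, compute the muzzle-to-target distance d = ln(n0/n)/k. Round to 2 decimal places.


GSR distance calculation:
n0/n = 1953 / 159 = 12.283019
ln(n0/n) = 2.508218
d = 2.508218 / 0.084 = 29.86 cm

29.86


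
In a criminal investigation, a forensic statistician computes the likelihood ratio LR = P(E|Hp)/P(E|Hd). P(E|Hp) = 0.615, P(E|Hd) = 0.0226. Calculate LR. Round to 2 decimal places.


Likelihood ratio calculation:
LR = P(E|Hp) / P(E|Hd)
LR = 0.615 / 0.0226
LR = 27.21

27.21


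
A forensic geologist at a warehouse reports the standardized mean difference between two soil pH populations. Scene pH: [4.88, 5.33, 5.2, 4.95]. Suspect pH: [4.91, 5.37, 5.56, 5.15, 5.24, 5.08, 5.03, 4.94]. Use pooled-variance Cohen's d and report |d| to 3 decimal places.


Pooled-variance Cohen's d for soil pH comparison:
Scene mean = 20.36 / 4 = 5.09
Suspect mean = 41.28 / 8 = 5.16
Scene sample variance s_s^2 = 0.044467
Suspect sample variance s_c^2 = 0.049257
Pooled variance = ((n_s-1)*s_s^2 + (n_c-1)*s_c^2) / (n_s + n_c - 2) = 0.04782
Pooled SD = sqrt(0.04782) = 0.218678
Mean difference = -0.07
|d| = |-0.07| / 0.218678 = 0.320

0.320


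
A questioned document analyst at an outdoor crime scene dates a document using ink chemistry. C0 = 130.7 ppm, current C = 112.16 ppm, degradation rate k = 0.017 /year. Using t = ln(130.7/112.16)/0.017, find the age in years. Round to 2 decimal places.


Document age estimation:
C0/C = 130.7 / 112.16 = 1.1653
ln(C0/C) = 0.152979
t = 0.152979 / 0.017 = 9.00 years

9.00


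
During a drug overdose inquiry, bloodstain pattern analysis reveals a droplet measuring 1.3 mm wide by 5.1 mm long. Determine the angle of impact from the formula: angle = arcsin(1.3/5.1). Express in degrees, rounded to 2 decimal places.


Blood spatter impact angle calculation:
width / length = 1.3 / 5.1 = 0.254902
angle = arcsin(0.254902)
angle = 14.77 degrees

14.77


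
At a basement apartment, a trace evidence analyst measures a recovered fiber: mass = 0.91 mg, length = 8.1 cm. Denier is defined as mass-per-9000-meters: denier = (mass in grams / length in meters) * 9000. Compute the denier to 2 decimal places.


Denier calculation:
Mass in grams = 0.91 mg / 1000 = 0.00091 g
Length in meters = 8.1 cm / 100 = 0.081 m
Linear density = mass / length = 0.00091 / 0.081 = 0.01123457 g/m
Denier = (g/m) * 9000 = 0.01123457 * 9000 = 101.11

101.11


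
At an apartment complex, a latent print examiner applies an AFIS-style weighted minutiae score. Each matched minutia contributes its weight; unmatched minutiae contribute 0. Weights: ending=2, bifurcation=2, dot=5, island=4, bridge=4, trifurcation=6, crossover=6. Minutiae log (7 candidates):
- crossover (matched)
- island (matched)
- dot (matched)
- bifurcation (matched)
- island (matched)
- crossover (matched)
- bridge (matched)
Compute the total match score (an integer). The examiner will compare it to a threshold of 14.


Weighted minutiae match score:
  crossover: matched, +6 (running total 6)
  island: matched, +4 (running total 10)
  dot: matched, +5 (running total 15)
  bifurcation: matched, +2 (running total 17)
  island: matched, +4 (running total 21)
  crossover: matched, +6 (running total 27)
  bridge: matched, +4 (running total 31)
Total score = 31
Threshold = 14; verdict = identification

31


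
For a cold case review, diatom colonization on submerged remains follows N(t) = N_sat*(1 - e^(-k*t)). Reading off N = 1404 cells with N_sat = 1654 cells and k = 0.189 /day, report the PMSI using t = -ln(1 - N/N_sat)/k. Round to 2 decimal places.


PMSI from diatom colonization curve:
N / N_sat = 1404 / 1654 = 0.848851
1 - N/N_sat = 0.151149
ln(1 - N/N_sat) = -1.889489
t = -ln(1 - N/N_sat) / k = -(-1.889489) / 0.189 = 10.00 days

10.00


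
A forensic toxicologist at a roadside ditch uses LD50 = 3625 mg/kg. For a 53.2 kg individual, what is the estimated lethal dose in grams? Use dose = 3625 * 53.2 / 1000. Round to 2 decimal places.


Lethal dose calculation:
Lethal dose = LD50 * body_weight / 1000
= 3625 * 53.2 / 1000
= 192850 / 1000
= 192.85 g

192.85


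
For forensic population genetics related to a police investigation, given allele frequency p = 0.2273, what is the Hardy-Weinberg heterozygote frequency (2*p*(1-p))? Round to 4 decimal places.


Hardy-Weinberg heterozygote frequency:
q = 1 - p = 1 - 0.2273 = 0.7727
2pq = 2 * 0.2273 * 0.7727 = 0.3513

0.3513


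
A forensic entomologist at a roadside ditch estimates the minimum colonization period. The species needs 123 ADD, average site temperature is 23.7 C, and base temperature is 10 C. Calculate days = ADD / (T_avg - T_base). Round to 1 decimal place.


Insect development time:
Effective temperature = avg_temp - T_base = 23.7 - 10 = 13.7 C
Days = ADD / effective_temp = 123 / 13.7 = 9.0 days

9.0


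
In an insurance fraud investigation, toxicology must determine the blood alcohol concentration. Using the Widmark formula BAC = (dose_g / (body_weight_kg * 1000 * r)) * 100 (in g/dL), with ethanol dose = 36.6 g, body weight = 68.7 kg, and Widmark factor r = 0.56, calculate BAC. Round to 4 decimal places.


Applying the Widmark formula:
BAC = (dose_g / (body_wt * 1000 * r)) * 100
Denominator = 68.7 * 1000 * 0.56 = 38472
BAC = (36.6 / 38472) * 100
BAC = 0.0951 g/dL

0.0951


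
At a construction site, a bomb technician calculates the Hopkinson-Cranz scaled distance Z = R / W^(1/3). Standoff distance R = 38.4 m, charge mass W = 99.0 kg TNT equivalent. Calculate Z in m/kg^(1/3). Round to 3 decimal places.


Scaled distance calculation:
W^(1/3) = 99.0^(1/3) = 4.626065
Z = R / W^(1/3) = 38.4 / 4.626065
Z = 8.301 m/kg^(1/3)

8.301


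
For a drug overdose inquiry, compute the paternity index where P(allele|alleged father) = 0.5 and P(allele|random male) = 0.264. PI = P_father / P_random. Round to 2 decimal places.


Paternity Index calculation:
PI = P(allele|father) / P(allele|random)
PI = 0.5 / 0.264
PI = 1.89

1.89


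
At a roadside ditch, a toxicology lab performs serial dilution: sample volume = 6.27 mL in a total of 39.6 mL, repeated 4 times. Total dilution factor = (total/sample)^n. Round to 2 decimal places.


Dilution factor calculation:
Single dilution = V_total / V_sample = 39.6 / 6.27 ≈ 6.315789
Number of dilutions = 4
Total DF = (39.6 / 6.27)^4 (full precision, rounded at the end) = 1591.15

1591.15


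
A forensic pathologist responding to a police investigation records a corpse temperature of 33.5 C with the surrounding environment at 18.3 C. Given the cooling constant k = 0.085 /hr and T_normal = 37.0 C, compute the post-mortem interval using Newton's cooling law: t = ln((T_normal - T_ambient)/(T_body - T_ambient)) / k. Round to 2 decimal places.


Using Newton's law of cooling:
t = ln((T_normal - T_ambient) / (T_body - T_ambient)) / k
T_normal - T_ambient = 18.7
T_body - T_ambient = 15.2
Ratio = 1.230263
ln(ratio) = 0.207228
t = 0.207228 / 0.085 = 2.44 hours

2.44


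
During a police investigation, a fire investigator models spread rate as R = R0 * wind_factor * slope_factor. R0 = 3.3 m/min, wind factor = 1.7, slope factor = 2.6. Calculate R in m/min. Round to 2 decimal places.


Fire spread rate calculation:
R = R0 * wind_factor * slope_factor
= 3.3 * 1.7 * 2.6
= 5.61 * 2.6
= 14.59 m/min

14.59


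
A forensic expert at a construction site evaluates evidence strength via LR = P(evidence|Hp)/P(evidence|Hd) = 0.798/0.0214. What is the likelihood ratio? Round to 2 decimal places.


Likelihood ratio calculation:
LR = P(E|Hp) / P(E|Hd)
LR = 0.798 / 0.0214
LR = 37.29

37.29
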